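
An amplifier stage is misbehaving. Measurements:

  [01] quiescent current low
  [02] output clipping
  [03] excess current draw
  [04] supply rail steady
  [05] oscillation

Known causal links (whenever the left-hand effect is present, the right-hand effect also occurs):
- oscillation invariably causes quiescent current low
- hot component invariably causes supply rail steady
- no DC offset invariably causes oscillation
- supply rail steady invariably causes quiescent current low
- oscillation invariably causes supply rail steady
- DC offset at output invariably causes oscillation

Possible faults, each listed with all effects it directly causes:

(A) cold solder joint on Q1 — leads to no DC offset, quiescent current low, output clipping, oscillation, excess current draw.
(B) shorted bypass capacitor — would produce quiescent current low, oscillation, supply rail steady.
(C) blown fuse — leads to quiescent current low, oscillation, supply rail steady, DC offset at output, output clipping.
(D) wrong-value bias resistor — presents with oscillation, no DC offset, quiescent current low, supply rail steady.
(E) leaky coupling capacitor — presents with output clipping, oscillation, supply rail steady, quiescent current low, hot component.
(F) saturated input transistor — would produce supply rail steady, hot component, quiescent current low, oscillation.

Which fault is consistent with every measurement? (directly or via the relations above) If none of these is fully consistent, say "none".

Per-candidate check:
(A) cold solder joint on Q1 — quiescent current low ✓; output clipping ✓; excess current draw ✓; supply rail steady ✓ (through oscillation → supply rail steady); oscillation ✓
(B) shorted bypass capacitor — quiescent current low ✓; output clipping ✗; excess current draw ✗; supply rail steady ✓; oscillation ✓
(C) blown fuse — does not account for excess current draw
(D) wrong-value bias resistor — quiescent current low ✓; output clipping ✗; excess current draw ✗; supply rail steady ✓; oscillation ✓
(E) leaky coupling capacitor — does not account for excess current draw
(F) saturated input transistor — quiescent current low ✓; output clipping ✗; excess current draw ✗; supply rail steady ✓; oscillation ✓
Only (A) is consistent with every observation.

A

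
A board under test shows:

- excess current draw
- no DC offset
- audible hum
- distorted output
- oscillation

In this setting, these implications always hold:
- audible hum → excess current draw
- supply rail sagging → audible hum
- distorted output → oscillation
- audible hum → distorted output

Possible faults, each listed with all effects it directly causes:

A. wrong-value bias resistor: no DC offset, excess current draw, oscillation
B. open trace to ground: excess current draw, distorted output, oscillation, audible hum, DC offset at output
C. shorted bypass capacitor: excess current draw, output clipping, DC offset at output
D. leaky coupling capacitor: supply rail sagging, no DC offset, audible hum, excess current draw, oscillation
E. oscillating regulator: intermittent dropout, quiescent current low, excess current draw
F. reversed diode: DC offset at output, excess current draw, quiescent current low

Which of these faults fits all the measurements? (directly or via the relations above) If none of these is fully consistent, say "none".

Per-candidate check:
(A) wrong-value bias resistor — excess current draw match; no DC offset match; audible hum miss; distorted output miss; oscillation match
(B) open trace to ground — excess current draw match; no DC offset miss; audible hum match; distorted output match; oscillation match
(C) shorted bypass capacitor — excess current draw match; no DC offset miss; audible hum miss; distorted output miss; oscillation miss
(D) leaky coupling capacitor — accounts for every observation (distorted output via audible hum → distorted output)
(E) oscillating regulator — excess current draw match; no DC offset miss; audible hum miss; distorted output miss; oscillation miss
(F) reversed diode — excess current draw match; no DC offset miss; audible hum miss; distorted output miss; oscillation miss
(D) alone accounts for all the evidence.

D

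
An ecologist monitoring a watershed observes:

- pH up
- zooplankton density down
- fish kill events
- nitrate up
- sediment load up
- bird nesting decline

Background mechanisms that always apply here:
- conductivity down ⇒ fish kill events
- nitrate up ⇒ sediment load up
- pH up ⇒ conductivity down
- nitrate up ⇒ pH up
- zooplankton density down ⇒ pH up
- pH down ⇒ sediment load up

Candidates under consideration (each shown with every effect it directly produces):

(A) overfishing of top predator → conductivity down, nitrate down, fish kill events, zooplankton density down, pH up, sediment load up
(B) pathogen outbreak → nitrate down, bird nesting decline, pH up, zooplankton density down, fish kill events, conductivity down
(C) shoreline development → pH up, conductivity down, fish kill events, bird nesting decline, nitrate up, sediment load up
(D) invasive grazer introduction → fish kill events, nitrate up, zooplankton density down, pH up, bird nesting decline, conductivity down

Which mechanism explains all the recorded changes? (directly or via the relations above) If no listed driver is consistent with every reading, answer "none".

Testing each hypothesis:
(A) overfishing of top predator — pH up yes; zooplankton density down yes; fish kill events yes; nitrate up NO; sediment load up yes; bird nesting decline NO
(B) pathogen outbreak — fails on nitrate up, sediment load up (predicts nitrate down, not nitrate up)
(C) shoreline development — pH up yes; zooplankton density down NO; fish kill events yes; nitrate up yes; sediment load up yes; bird nesting decline yes
(D) invasive grazer introduction — pH up yes; zooplankton density down yes; fish kill events yes; nitrate up yes; sediment load up yes (through nitrate up → sediment load up); bird nesting decline yes
(D) alone accounts for all the evidence.

D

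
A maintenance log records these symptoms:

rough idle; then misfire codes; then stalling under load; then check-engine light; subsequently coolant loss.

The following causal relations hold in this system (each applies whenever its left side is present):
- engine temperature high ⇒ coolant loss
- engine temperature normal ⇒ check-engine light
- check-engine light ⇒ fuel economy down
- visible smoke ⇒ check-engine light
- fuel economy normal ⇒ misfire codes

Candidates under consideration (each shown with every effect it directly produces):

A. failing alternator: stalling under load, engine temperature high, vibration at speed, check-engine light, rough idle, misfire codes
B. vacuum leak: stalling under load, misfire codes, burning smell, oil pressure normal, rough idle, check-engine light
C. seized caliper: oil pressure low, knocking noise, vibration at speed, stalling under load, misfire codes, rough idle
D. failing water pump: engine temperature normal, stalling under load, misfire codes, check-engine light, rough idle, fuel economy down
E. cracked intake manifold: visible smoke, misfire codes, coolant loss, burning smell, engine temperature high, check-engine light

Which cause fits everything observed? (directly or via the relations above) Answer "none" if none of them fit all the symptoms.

A

Checking each candidate against the observations:
(A) failing alternator — accounts for every observation (coolant loss via engine temperature high → coolant loss)
(B) vacuum leak — does not account for coolant loss
(C) seized caliper — rough idle +; misfire codes +; stalling under load +; check-engine light -; coolant loss -
(D) failing water pump — rough idle +; misfire codes +; stalling under load +; check-engine light +; coolant loss -
(E) cracked intake manifold — does not account for rough idle, stalling under load
(A) is the only candidate with no mismatches.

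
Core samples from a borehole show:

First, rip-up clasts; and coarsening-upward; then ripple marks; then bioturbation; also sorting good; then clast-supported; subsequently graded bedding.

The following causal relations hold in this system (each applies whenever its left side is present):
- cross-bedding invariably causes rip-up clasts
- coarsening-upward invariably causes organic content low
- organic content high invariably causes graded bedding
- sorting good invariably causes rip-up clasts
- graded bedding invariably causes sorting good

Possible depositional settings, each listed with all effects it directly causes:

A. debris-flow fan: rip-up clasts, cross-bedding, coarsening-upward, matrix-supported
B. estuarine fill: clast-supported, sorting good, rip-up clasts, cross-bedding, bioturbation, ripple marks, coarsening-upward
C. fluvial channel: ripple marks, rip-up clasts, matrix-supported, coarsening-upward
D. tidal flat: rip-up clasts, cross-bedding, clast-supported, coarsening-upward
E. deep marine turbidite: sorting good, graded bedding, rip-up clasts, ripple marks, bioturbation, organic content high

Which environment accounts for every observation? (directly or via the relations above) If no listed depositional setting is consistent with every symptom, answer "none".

none

For each candidate, compare predicted effects to what was observed:
(A) debris-flow fan — rip-up clasts yes; coarsening-upward yes; ripple marks NO; bioturbation NO; sorting good NO; clast-supported NO; graded bedding NO
(B) estuarine fill — rip-up clasts yes; coarsening-upward yes; ripple marks yes; bioturbation yes; sorting good yes; clast-supported yes; graded bedding NO
(C) fluvial channel — rip-up clasts yes; coarsening-upward yes; ripple marks yes; bioturbation NO; sorting good NO; clast-supported NO; graded bedding NO
(D) tidal flat — does not account for ripple marks, bioturbation, sorting good, graded bedding
(E) deep marine turbidite — rip-up clasts yes; coarsening-upward NO; ripple marks yes; bioturbation yes; sorting good yes; clast-supported NO; graded bedding yes
No candidate is consistent with all observations.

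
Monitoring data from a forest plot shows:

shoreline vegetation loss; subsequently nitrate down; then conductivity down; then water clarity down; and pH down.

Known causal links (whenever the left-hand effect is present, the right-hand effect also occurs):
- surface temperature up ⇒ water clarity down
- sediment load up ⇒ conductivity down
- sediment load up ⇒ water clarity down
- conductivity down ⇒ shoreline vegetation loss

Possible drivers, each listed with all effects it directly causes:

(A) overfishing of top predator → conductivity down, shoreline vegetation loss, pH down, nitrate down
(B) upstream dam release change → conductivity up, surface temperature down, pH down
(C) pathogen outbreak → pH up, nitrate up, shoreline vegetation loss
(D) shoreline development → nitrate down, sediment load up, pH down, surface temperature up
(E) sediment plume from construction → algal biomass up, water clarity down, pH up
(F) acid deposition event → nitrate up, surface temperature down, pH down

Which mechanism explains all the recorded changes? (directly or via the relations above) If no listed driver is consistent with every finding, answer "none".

D

Checking each candidate against the observations:
(A) overfishing of top predator — does not account for water clarity down
(B) upstream dam release change — shoreline vegetation loss NO; nitrate down NO; conductivity down NO; water clarity down NO; pH down yes
(C) pathogen outbreak — shoreline vegetation loss yes; nitrate down NO; conductivity down NO; water clarity down NO; pH down NO
(D) shoreline development — accounts for every observation (shoreline vegetation loss through sediment load up → conductivity down → shoreline vegetation loss)
(E) sediment plume from construction — fails on shoreline vegetation loss, nitrate down, conductivity down, pH down (predicts pH up, not pH down)
(F) acid deposition event — shoreline vegetation loss NO; nitrate down NO; conductivity down NO; water clarity down NO; pH down yes
(D) is the only candidate with no mismatches.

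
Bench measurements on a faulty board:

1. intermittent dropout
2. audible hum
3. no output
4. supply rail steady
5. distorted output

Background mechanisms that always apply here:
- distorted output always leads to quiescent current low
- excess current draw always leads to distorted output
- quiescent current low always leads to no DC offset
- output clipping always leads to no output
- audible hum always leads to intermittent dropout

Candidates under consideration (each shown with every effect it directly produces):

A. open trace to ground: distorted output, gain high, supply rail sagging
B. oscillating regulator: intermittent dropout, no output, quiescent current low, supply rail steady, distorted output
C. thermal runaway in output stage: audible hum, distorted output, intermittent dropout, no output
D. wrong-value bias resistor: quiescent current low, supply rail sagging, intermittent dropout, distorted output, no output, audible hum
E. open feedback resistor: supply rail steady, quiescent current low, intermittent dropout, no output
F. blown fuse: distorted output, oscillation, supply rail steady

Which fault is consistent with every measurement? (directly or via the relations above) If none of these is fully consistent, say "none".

Testing each hypothesis:
(A) open trace to ground — fails on intermittent dropout, audible hum, no output, supply rail steady (predicts supply rail sagging, not supply rail steady)
(B) oscillating regulator — intermittent dropout yes; audible hum NO; no output yes; supply rail steady yes; distorted output yes
(C) thermal runaway in output stage — intermittent dropout yes; audible hum yes; no output yes; supply rail steady NO; distorted output yes
(D) wrong-value bias resistor — fails on supply rail steady (predicts supply rail sagging, not supply rail steady)
(E) open feedback resistor — intermittent dropout yes; audible hum NO; no output yes; supply rail steady yes; distorted output NO
(F) blown fuse — does not account for intermittent dropout, audible hum, no output
No candidate is consistent with all observations.

none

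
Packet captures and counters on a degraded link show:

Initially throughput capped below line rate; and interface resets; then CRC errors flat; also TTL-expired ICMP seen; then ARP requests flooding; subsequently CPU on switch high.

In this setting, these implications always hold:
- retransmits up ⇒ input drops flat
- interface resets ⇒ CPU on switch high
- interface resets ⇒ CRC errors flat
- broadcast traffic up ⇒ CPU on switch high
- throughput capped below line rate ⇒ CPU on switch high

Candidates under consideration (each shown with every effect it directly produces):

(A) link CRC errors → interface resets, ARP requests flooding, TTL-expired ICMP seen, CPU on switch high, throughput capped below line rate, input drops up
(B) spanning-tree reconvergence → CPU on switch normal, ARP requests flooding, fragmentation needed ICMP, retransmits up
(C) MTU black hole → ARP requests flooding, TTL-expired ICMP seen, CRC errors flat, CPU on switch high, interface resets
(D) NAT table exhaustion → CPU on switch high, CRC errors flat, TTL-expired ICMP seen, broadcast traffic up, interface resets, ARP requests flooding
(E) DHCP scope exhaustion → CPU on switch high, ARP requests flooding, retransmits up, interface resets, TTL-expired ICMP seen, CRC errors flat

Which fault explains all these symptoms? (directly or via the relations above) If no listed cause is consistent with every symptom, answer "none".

A

Checking each candidate against the observations:
(A) link CRC errors — accounts for every observation (CRC errors flat by interface resets → CRC errors flat)
(B) spanning-tree reconvergence — throughput capped below line rate miss; interface resets miss; CRC errors flat miss; TTL-expired ICMP seen miss; ARP requests flooding match; CPU on switch high miss
(C) MTU black hole — throughput capped below line rate miss; interface resets match; CRC errors flat match; TTL-expired ICMP seen match; ARP requests flooding match; CPU on switch high match
(D) NAT table exhaustion — does not account for throughput capped below line rate
(E) DHCP scope exhaustion — does not account for throughput capped below line rate
(A) alone accounts for all the evidence.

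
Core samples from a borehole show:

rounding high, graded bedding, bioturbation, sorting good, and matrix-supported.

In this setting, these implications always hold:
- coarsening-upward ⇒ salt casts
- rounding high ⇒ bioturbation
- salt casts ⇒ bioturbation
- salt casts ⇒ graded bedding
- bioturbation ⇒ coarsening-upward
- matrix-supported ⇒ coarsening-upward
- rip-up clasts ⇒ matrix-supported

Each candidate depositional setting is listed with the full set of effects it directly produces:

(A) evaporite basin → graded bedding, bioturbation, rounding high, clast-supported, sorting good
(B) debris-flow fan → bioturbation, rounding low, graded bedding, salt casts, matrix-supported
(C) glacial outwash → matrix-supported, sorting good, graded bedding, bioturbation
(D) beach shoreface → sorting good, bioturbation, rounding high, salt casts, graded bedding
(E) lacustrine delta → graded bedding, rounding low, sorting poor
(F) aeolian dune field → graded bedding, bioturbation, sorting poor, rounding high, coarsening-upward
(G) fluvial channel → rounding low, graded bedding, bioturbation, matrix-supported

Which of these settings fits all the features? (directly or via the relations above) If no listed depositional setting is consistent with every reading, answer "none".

Checking each candidate against the observations:
(A) evaporite basin — fails on matrix-supported (predicts clast-supported, not matrix-supported)
(B) debris-flow fan — rounding high miss; graded bedding match; bioturbation match; sorting good miss; matrix-supported match
(C) glacial outwash — rounding high miss; graded bedding match; bioturbation match; sorting good match; matrix-supported match
(D) beach shoreface — rounding high match; graded bedding match; bioturbation match; sorting good match; matrix-supported miss
(E) lacustrine delta — fails on rounding high, bioturbation, sorting good, matrix-supported (predicts rounding low, not rounding high; predicts sorting poor, not sorting good)
(F) aeolian dune field — rounding high match; graded bedding match; bioturbation match; sorting good miss; matrix-supported miss
(G) fluvial channel — fails on rounding high, sorting good (predicts rounding low, not rounding high)
None of the listed candidates fits everything.

none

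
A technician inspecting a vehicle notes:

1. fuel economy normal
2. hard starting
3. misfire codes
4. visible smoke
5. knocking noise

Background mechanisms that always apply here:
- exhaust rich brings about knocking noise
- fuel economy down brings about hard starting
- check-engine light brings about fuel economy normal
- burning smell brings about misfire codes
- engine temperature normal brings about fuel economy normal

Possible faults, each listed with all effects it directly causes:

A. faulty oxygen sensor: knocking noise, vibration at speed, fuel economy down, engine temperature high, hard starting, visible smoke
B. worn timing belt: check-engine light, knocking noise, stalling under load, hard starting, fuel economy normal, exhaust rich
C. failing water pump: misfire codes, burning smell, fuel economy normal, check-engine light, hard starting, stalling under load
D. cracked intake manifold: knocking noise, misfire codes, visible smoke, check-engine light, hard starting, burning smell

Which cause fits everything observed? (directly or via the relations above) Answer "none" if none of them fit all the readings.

D

Per-candidate check:
(A) faulty oxygen sensor — fuel economy normal NO; hard starting yes; misfire codes NO; visible smoke yes; knocking noise yes
(B) worn timing belt — does not account for misfire codes, visible smoke
(C) failing water pump — fuel economy normal yes; hard starting yes; misfire codes yes; visible smoke NO; knocking noise NO
(D) cracked intake manifold — fuel economy normal yes (via check-engine light → fuel economy normal); hard starting yes; misfire codes yes; visible smoke yes; knocking noise yes
(D) alone accounts for all the evidence.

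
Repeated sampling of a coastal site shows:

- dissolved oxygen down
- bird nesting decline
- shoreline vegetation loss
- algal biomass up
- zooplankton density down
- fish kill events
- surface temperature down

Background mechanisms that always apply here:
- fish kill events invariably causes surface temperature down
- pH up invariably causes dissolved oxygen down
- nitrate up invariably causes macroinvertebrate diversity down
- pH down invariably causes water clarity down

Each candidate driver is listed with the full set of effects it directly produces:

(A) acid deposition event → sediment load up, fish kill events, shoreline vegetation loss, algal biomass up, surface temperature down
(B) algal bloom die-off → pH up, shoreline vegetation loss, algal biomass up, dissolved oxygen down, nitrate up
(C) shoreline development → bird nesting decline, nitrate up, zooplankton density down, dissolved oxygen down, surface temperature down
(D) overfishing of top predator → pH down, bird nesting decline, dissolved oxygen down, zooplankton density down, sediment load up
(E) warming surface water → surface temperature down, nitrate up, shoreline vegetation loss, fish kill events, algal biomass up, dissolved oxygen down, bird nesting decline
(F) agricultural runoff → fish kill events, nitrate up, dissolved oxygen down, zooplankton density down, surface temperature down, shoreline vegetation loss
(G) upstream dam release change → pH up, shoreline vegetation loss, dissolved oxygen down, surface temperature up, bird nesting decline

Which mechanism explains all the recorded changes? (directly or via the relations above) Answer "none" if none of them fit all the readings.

none

Checking each candidate against the observations:
(A) acid deposition event — does not account for dissolved oxygen down, bird nesting decline, zooplankton density down
(B) algal bloom die-off — does not account for bird nesting decline, zooplankton density down, fish kill events, surface temperature down
(C) shoreline development — does not account for shoreline vegetation loss, algal biomass up, fish kill events
(D) overfishing of top predator — does not account for shoreline vegetation loss, algal biomass up, fish kill events, surface temperature down
(E) warming surface water — dissolved oxygen down match; bird nesting decline match; shoreline vegetation loss match; algal biomass up match; zooplankton density down miss; fish kill events match; surface temperature down match
(F) agricultural runoff — dissolved oxygen down match; bird nesting decline miss; shoreline vegetation loss match; algal biomass up miss; zooplankton density down match; fish kill events match; surface temperature down match
(G) upstream dam release change — dissolved oxygen down match; bird nesting decline match; shoreline vegetation loss match; algal biomass up miss; zooplankton density down miss; fish kill events miss; surface temperature down miss
Every candidate fails on at least one observation.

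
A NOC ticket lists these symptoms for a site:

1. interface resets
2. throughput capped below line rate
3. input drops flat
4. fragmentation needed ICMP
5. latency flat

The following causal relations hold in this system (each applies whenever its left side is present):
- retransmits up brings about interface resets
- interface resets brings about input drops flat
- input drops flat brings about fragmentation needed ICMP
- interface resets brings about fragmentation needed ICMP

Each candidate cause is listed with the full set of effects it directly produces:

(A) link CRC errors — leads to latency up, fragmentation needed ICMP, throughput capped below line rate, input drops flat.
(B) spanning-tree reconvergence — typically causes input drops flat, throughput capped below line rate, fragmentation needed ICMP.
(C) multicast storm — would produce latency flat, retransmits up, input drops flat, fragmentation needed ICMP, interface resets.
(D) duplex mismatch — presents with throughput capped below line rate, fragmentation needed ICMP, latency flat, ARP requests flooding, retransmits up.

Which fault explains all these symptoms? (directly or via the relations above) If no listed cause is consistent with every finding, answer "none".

D

For each candidate, compare predicted effects to what was observed:
(A) link CRC errors — fails on interface resets, latency flat (predicts latency up, not latency flat)
(B) spanning-tree reconvergence — does not account for interface resets, latency flat
(C) multicast storm — does not account for throughput capped below line rate
(D) duplex mismatch — accounts for every observation (interface resets by retransmits up → interface resets)
(D) is the only candidate with no mismatches.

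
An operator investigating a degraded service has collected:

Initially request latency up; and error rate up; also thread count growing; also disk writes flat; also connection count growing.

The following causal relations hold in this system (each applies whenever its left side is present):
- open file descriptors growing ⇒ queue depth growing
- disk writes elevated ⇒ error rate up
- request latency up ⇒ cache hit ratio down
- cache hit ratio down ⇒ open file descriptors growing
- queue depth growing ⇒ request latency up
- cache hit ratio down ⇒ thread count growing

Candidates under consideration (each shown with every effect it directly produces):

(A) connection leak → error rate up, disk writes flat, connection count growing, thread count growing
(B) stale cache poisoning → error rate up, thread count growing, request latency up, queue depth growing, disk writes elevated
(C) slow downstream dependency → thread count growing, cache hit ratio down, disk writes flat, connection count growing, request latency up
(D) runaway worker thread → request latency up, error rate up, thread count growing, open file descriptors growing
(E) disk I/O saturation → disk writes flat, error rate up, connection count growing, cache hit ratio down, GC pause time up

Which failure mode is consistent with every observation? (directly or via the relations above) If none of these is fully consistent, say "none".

Checking each candidate against the observations:
(A) connection leak — does not account for request latency up
(B) stale cache poisoning — request latency up ✓; error rate up ✓; thread count growing ✓; disk writes flat ✗; connection count growing ✗
(C) slow downstream dependency — does not account for error rate up
(D) runaway worker thread — request latency up ✓; error rate up ✓; thread count growing ✓; disk writes flat ✗; connection count growing ✗
(E) disk I/O saturation — accounts for every observation (request latency up via cache hit ratio down → open file descriptors growing → queue depth growing → request latency up)
(E) alone accounts for all the evidence.

E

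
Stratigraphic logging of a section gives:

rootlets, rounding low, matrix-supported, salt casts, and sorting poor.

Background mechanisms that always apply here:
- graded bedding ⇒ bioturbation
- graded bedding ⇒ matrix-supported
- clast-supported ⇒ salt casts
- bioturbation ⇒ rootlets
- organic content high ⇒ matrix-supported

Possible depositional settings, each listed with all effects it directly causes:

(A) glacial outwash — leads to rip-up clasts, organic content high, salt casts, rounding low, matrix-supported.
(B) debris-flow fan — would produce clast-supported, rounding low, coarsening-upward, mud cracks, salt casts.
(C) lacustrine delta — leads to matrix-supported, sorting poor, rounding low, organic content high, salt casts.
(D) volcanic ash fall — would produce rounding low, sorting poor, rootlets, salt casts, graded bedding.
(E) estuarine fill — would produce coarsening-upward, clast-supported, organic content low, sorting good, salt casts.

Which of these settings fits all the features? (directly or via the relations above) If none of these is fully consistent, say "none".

D

Testing each hypothesis:
(A) glacial outwash — does not account for rootlets, sorting poor
(B) debris-flow fan — rootlets -; rounding low +; matrix-supported -; salt casts +; sorting poor -
(C) lacustrine delta — does not account for rootlets
(D) volcanic ash fall — rootlets +; rounding low +; matrix-supported + (by graded bedding → matrix-supported); salt casts +; sorting poor +
(E) estuarine fill — rootlets -; rounding low -; matrix-supported -; salt casts +; sorting poor -
(D) alone accounts for all the evidence.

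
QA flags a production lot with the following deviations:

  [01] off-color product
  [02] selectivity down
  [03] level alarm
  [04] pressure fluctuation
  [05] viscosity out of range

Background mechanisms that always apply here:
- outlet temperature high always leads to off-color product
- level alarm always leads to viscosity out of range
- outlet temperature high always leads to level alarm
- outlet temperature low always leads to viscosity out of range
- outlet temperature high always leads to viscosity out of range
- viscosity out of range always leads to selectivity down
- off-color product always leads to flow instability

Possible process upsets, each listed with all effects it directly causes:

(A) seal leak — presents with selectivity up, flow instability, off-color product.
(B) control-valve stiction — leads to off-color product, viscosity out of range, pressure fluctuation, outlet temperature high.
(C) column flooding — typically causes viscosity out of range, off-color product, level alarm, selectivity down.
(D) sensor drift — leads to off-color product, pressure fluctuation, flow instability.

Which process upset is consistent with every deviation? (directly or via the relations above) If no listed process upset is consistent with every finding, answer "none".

B

For each candidate, compare predicted effects to what was observed:
(A) seal leak — fails on selectivity down, level alarm, pressure fluctuation, viscosity out of range (predicts selectivity up, not selectivity down)
(B) control-valve stiction — off-color product ✓; selectivity down ✓ (by viscosity out of range → selectivity down); level alarm ✓ (by outlet temperature high → level alarm); pressure fluctuation ✓; viscosity out of range ✓
(C) column flooding — off-color product ✓; selectivity down ✓; level alarm ✓; pressure fluctuation ✗; viscosity out of range ✓
(D) sensor drift — does not account for selectivity down, level alarm, viscosity out of range
Only (B) is consistent with every observation.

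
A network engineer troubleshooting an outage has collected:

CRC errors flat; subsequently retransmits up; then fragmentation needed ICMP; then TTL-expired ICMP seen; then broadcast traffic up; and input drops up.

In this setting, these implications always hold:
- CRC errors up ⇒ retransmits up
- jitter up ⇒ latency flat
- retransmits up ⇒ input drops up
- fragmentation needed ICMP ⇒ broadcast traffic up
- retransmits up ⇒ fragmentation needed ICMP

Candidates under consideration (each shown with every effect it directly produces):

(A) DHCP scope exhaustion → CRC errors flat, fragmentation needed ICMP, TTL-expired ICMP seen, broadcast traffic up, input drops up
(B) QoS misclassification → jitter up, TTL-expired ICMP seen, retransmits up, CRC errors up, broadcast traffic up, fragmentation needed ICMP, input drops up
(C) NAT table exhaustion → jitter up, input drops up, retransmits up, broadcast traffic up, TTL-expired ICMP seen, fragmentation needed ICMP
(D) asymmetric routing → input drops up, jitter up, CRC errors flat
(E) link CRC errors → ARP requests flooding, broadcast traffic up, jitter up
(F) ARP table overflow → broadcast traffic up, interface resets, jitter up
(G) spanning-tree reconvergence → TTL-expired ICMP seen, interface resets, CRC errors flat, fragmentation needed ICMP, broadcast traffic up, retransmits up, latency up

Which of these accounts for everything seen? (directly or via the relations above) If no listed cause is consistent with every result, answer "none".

For each candidate, compare predicted effects to what was observed:
(A) DHCP scope exhaustion — does not account for retransmits up
(B) QoS misclassification — fails on CRC errors flat (predicts CRC errors up, not CRC errors flat)
(C) NAT table exhaustion — CRC errors flat ✗; retransmits up ✓; fragmentation needed ICMP ✓; TTL-expired ICMP seen ✓; broadcast traffic up ✓; input drops up ✓
(D) asymmetric routing — does not account for retransmits up, fragmentation needed ICMP, TTL-expired ICMP seen, broadcast traffic up
(E) link CRC errors — CRC errors flat ✗; retransmits up ✗; fragmentation needed ICMP ✗; TTL-expired ICMP seen ✗; broadcast traffic up ✓; input drops up ✗
(F) ARP table overflow — does not account for CRC errors flat, retransmits up, fragmentation needed ICMP, TTL-expired ICMP seen, input drops up
(G) spanning-tree reconvergence — accounts for every observation (input drops up through retransmits up → input drops up)
Only (G) is consistent with every observation.

G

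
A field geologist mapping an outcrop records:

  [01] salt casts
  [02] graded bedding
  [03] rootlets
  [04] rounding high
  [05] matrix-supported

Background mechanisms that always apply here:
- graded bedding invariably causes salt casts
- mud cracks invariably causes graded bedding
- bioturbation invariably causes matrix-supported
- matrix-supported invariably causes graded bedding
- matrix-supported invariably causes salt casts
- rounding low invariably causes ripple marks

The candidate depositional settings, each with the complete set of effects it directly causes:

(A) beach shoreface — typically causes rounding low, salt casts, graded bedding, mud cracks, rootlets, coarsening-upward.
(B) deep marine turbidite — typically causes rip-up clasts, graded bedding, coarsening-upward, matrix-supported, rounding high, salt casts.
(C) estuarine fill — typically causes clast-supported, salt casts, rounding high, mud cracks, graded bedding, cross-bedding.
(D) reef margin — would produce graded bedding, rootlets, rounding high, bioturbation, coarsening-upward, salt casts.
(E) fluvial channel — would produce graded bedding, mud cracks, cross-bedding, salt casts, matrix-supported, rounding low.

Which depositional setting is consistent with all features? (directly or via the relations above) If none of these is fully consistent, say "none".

D

Per-candidate check:
(A) beach shoreface — salt casts ✓; graded bedding ✓; rootlets ✓; rounding high ✗; matrix-supported ✗
(B) deep marine turbidite — salt casts ✓; graded bedding ✓; rootlets ✗; rounding high ✓; matrix-supported ✓
(C) estuarine fill — fails on rootlets, matrix-supported (predicts clast-supported, not matrix-supported)
(D) reef margin — salt casts ✓; graded bedding ✓; rootlets ✓; rounding high ✓; matrix-supported ✓ (via bioturbation → matrix-supported)
(E) fluvial channel — fails on rootlets, rounding high (predicts rounding low, not rounding high)
(D) alone accounts for all the evidence.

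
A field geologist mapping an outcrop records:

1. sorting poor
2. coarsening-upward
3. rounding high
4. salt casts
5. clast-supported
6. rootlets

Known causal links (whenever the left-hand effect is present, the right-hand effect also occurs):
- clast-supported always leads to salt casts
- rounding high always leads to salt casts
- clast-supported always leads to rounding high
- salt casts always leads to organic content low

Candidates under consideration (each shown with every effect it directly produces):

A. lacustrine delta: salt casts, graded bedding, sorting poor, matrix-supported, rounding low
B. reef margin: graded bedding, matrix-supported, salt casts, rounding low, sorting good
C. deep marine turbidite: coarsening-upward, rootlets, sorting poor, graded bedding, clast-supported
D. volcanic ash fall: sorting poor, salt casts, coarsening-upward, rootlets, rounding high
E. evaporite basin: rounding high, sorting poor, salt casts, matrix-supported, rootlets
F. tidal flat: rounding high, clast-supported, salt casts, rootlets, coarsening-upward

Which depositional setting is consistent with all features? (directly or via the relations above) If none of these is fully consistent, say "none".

Checking each candidate against the observations:
(A) lacustrine delta — sorting poor match; coarsening-upward miss; rounding high miss; salt casts match; clast-supported miss; rootlets miss
(B) reef margin — sorting poor miss; coarsening-upward miss; rounding high miss; salt casts match; clast-supported miss; rootlets miss
(C) deep marine turbidite — sorting poor match; coarsening-upward match; rounding high match (via clast-supported → rounding high); salt casts match (via clast-supported → salt casts); clast-supported match; rootlets match
(D) volcanic ash fall — sorting poor match; coarsening-upward match; rounding high match; salt casts match; clast-supported miss; rootlets match
(E) evaporite basin — fails on coarsening-upward, clast-supported (predicts matrix-supported, not clast-supported)
(F) tidal flat — does not account for sorting poor
(C) alone accounts for all the evidence.

C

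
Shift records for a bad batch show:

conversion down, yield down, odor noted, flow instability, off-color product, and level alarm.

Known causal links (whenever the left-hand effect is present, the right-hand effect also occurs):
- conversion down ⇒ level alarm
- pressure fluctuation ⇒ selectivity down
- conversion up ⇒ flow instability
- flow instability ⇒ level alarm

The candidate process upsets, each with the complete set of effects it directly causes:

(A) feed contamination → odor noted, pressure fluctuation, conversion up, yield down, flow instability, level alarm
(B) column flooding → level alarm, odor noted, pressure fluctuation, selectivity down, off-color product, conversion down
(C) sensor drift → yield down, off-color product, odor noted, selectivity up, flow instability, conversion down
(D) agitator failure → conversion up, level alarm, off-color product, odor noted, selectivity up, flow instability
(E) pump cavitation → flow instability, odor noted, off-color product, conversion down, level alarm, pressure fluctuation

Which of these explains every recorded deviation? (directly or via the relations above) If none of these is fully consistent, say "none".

C

Per-candidate check:
(A) feed contamination — fails on conversion down, off-color product (predicts conversion up, not conversion down)
(B) column flooding — does not account for yield down, flow instability
(C) sensor drift — accounts for every observation (level alarm by flow instability → level alarm)
(D) agitator failure — fails on conversion down, yield down (predicts conversion up, not conversion down)
(E) pump cavitation — conversion down ✓; yield down ✗; odor noted ✓; flow instability ✓; off-color product ✓; level alarm ✓
(C) alone accounts for all the evidence.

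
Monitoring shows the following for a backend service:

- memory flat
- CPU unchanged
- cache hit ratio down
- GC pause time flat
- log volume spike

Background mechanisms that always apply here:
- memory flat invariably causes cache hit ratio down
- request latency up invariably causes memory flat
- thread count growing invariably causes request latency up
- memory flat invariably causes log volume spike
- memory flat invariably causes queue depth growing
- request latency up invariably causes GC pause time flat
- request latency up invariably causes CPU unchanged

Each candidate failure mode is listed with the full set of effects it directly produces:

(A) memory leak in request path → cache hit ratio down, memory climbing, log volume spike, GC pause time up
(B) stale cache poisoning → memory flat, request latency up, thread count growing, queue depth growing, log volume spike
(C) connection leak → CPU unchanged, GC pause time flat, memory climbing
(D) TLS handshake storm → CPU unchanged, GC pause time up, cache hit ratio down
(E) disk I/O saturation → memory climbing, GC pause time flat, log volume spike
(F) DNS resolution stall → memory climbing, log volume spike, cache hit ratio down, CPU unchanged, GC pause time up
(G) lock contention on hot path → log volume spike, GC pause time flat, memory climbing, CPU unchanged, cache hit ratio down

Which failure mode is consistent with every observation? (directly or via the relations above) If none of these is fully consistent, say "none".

B

Checking each candidate against the observations:
(A) memory leak in request path — memory flat miss; CPU unchanged miss; cache hit ratio down match; GC pause time flat miss; log volume spike match
(B) stale cache poisoning — memory flat match; CPU unchanged match (by request latency up → CPU unchanged); cache hit ratio down match (by memory flat → cache hit ratio down); GC pause time flat match (by request latency up → GC pause time flat); log volume spike match
(C) connection leak — fails on memory flat, cache hit ratio down, log volume spike (predicts memory climbing, not memory flat)
(D) TLS handshake storm — fails on memory flat, GC pause time flat, log volume spike (predicts GC pause time up, not GC pause time flat)
(E) disk I/O saturation — memory flat miss; CPU unchanged miss; cache hit ratio down miss; GC pause time flat match; log volume spike match
(F) DNS resolution stall — memory flat miss; CPU unchanged match; cache hit ratio down match; GC pause time flat miss; log volume spike match
(G) lock contention on hot path — fails on memory flat (predicts memory climbing, not memory flat)
Only (B) is consistent with every observation.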